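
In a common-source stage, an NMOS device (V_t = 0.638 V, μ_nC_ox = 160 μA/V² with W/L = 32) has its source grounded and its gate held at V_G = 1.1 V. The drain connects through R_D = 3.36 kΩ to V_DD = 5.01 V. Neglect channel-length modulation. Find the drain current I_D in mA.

I_D = 0.546 mA

V_GS = V_G = 1.1 V, so V_ov = 1.1 − 0.638 = 0.462 V.
k_n = μ_nC_ox · (W/L) = 5.12 mA/V².
Assume saturation: I_D = ½ k_n V_ov² = 0.5 × 5.12 × 0.462² = 0.546 mA, giving V_DS = V_DD − I_D R_D = 5.01 − 0.546 × 3.36 = 3.17 V.
V_DS = 3.17 V ≥ V_ov = 0.462 V, confirming saturation.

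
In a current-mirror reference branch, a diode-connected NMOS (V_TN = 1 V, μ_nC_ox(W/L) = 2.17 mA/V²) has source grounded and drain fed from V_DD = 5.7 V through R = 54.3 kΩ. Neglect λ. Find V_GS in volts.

V_GS = 1.27 V

With gate tied to drain, V_GS = V_DS ≥ V_GS − V_TN, so the device is in saturation.
KCL at the drain: ½ k_n (V_GS − V_TN)² = (V_DD − V_GS)/R.
Let x = V_GS − 1. Then 58.9 x² + x − 4.7 = 0, giving x = 0.274 V (positive root), so V_GS = 1.27 V.
I_D = (V_DD − V_GS)/R = (5.7 − 1.27) / 54.3 = 0.0815 mA.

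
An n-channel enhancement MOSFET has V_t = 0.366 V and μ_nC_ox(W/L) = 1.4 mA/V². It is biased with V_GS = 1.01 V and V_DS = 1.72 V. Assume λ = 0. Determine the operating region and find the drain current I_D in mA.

Saturation; I_D = 0.290 mA

V_ov = V_GS − V_t = 1.01 − 0.366 = 0.644 V.
Since V_DS = 1.72 V ≥ V_ov = 0.644 V, the device is in saturation.
I_D = ½ k_n V_ov² = 0.5 × 1.4 × 0.644² = 0.29 mA.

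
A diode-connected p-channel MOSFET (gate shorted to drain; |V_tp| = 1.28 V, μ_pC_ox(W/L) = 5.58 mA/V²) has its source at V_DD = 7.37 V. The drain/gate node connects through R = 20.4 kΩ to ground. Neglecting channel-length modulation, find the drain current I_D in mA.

I_D = 0.283 mA

With gate tied to drain, V_SG = V_SD ≥ V_SG − |V_tp|, so the device is in saturation.
KCL at the drain: ½ k_p (V_SG − |V_tp|)² = (V_DD − V_SG)/R.
Let x = V_SG − 1.28. Then 56.9 x² + x − 6.09 = 0, giving x = 0.318 V (positive root), so V_SG = 1.6 V.
I_D = (V_DD − V_SG)/R = (7.37 − 1.6) / 20.4 = 0.283 mA.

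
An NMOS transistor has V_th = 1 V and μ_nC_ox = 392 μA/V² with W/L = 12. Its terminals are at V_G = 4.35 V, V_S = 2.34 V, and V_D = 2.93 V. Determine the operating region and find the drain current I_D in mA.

Triode; I_D = 1.98 mA

V_GS = V_G − V_S = 4.35 − 2.34 = 2.01 V; V_DS = V_D − V_S = 2.93 − 2.34 = 0.59 V.
k_n = μ_nC_ox · (W/L) = 4.704 mA/V².
V_ov = V_GS − V_th = 2.01 − 1 = 1.01 V.
Since V_DS = 0.59 V < V_ov = 1.01 V, the device is in the triode region.
I_D = k_n [V_ov · V_DS − ½ V_DS²] = 4.704 × [1.01 × 0.59 − 0.5 × 0.59²] = 1.98 mA.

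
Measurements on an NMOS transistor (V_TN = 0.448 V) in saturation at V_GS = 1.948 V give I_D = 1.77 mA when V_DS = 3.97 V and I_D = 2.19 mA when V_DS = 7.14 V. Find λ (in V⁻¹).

With V_GS fixed, I_D ∝ (1 + λ V_DS) in saturation, so I_D2/I_D1 = (1 + λ V_DS2)/(1 + λ V_DS1).
2.19/1.77 = 1.237 = (1 + 7.14 λ)/(1 + 3.97 λ).
Solving: λ (I_D1 V_DS2 − I_D2 V_DS1) = I_D2 − I_D1, so λ = (2.19 − 1.77) / (1.77 × 7.14 − 2.19 × 3.97) = 0.42 / 3.94 = 0.107 V⁻¹.

λ = 0.107 V⁻¹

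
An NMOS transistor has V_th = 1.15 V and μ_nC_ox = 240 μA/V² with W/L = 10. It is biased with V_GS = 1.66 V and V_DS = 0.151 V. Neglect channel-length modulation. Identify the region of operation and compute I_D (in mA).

Triode; I_D = 0.157 mA

k_n = μ_nC_ox · (W/L) = 2.4 mA/V².
V_ov = V_GS − V_th = 1.66 − 1.15 = 0.51 V.
Since V_DS = 0.151 V < V_ov = 0.51 V, the device is in the triode region.
I_D = k_n [V_ov · V_DS − ½ V_DS²] = 2.4 × [0.51 × 0.151 − 0.5 × 0.151²] = 0.157 mA.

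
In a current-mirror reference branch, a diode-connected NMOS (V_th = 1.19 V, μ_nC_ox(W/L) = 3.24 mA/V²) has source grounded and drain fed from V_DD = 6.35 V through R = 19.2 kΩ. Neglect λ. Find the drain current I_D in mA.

With gate tied to drain, V_GS = V_DS ≥ V_GS − V_th, so the device is in saturation.
KCL at the drain: ½ k_n (V_GS − V_th)² = (V_DD − V_GS)/R.
Let x = V_GS − 1.19. Then 31.1 x² + x − 5.16 = 0, giving x = 0.392 V (positive root), so V_GS = 1.58 V.
I_D = (V_DD − V_GS)/R = (6.35 − 1.58) / 19.2 = 0.248 mA.

I_D = 0.248 mA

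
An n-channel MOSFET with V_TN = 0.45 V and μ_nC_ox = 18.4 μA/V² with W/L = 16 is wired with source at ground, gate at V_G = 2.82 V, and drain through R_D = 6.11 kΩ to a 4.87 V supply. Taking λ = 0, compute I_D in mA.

V_GS = V_G = 2.82 V, so V_ov = 2.82 − 0.45 = 2.37 V.
k_n = μ_nC_ox · (W/L) = 0.2944 mA/V².
Assume saturation: I_D = ½ k_n V_ov² = 0.5 × 0.2944 × 2.37² = 0.827 mA, giving V_DS = V_DD − I_D R_D = 4.87 − 0.827 × 6.11 = -0.182 V.
But -0.182 V < V_ov = 2.37 V, so the device is actually in triode.
In triode I_D = k_n[V_ov V_DS − ½ V_DS²] and I_D = (V_DD − V_DS)/R_D. Equating: 0.899 V_DS² − 5.263 V_DS + 4.87 = 0, giving V_DS = 1.15 V (the root below V_ov).
I_D = (4.87 − 1.15) / 6.11 = 0.608 mA.

I_D = 0.608 mA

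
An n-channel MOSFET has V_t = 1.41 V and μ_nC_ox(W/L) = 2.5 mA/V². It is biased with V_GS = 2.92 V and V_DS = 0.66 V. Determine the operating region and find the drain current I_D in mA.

Triode; I_D = 1.95 mA

V_ov = V_GS − V_t = 2.92 − 1.41 = 1.51 V.
Since V_DS = 0.66 V < V_ov = 1.51 V, the device is in the triode region.
I_D = k_n [V_ov · V_DS − ½ V_DS²] = 2.5 × [1.51 × 0.66 − 0.5 × 0.66²] = 1.95 mA.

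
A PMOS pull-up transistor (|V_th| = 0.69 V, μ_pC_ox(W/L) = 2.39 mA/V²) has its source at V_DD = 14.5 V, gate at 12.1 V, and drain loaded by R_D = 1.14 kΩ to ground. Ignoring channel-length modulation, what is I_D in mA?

I_D = 3.49 mA

V_SG = V_DD − V_G = 14.5 − 12.1 = 2.4 V, so V_ov = 2.4 − 0.69 = 1.71 V.
Assume saturation: I_D = ½ k_p V_ov² = 0.5 × 2.39 × 1.71² = 3.49 mA, giving V_SD = V_DD − I_D R_D = 14.5 − 3.49 × 1.14 = 10.5 V.
V_SD = 10.5 V ≥ V_ov = 1.71 V, confirming saturation.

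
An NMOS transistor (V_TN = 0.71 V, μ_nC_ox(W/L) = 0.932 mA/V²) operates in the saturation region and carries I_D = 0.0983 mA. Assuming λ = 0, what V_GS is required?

In saturation I_D = ½ k_n (V_GS − V_TN)², so V_GS − V_TN = √(2 I_D / k_n) = √(2 × 0.0983 / 0.932) = 0.459 V.
V_GS = 0.71 + 0.459 = 1.17 V.

V_GS = 1.17 V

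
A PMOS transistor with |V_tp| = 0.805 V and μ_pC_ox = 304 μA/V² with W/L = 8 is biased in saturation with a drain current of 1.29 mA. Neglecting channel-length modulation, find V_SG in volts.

V_SG = 1.83 V

k_p = μ_pC_ox · (W/L) = 2.432 mA/V².
In saturation I_D = ½ k_p (V_SG − |V_tp|)², so V_SG − |V_tp| = √(2 I_D / k_p) = √(2 × 1.29 / 2.432) = 1.03 V.
V_SG = 0.805 + 1.03 = 1.83 V.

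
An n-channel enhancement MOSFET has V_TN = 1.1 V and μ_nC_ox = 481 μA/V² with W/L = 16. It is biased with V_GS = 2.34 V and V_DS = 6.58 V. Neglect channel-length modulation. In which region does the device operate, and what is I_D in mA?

k_n = μ_nC_ox · (W/L) = 7.696 mA/V².
V_ov = V_GS − V_TN = 2.34 − 1.1 = 1.24 V.
Since V_DS = 6.58 V ≥ V_ov = 1.24 V, the device is in saturation.
I_D = ½ k_n V_ov² = 0.5 × 7.696 × 1.24² = 5.92 mA.

Saturation; I_D = 5.92 mA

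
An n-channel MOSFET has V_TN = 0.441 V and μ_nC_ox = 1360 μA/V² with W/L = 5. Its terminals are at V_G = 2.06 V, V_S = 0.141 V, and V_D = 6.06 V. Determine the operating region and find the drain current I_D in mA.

Saturation; I_D = 7.43 mA

V_GS = V_G − V_S = 2.06 − 0.141 = 1.92 V; V_DS = V_D − V_S = 6.06 − 0.141 = 5.92 V.
k_n = μ_nC_ox · (W/L) = 6.8 mA/V².
V_ov = V_GS − V_TN = 1.92 − 0.441 = 1.48 V.
Since V_DS = 5.92 V ≥ V_ov = 1.48 V, the device is in saturation.
I_D = ½ k_n V_ov² = 0.5 × 6.8 × 1.48² = 7.43 mA.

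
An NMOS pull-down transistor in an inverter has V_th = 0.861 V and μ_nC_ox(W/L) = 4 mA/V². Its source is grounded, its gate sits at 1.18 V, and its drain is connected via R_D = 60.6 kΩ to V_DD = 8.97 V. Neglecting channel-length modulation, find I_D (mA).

I_D = 0.146 mA

V_GS = V_G = 1.18 V, so V_ov = 1.18 − 0.861 = 0.319 V.
Assume saturation: I_D = ½ k_n V_ov² = 0.5 × 4 × 0.319² = 0.204 mA, giving V_DS = V_DD − I_D R_D = 8.97 − 0.204 × 60.6 = -3.36 V.
But -3.36 V < V_ov = 0.319 V, so the device is actually in triode.
In triode I_D = k_n[V_ov V_DS − ½ V_DS²] and I_D = (V_DD − V_DS)/R_D. Equating: 121 V_DS² − 78.33 V_DS + 8.97 = 0, giving V_DS = 0.149 V (the root below V_ov).
I_D = (8.97 − 0.149) / 60.6 = 0.146 mA.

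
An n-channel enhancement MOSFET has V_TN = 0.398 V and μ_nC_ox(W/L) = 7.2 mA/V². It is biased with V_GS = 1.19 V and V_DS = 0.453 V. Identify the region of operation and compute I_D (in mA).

Triode; I_D = 1.84 mA

V_ov = V_GS − V_TN = 1.19 − 0.398 = 0.792 V.
Since V_DS = 0.453 V < V_ov = 0.792 V, the device is in the triode region.
I_D = k_n [V_ov · V_DS − ½ V_DS²] = 7.2 × [0.792 × 0.453 − 0.5 × 0.453²] = 1.84 mA.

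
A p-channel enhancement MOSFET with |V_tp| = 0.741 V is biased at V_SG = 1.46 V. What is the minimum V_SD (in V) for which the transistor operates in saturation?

V_SD,sat = 0.719 V

The boundary between triode and saturation is V_SD = V_SG − |V_tp| = V_ov.
V_ov = 1.46 − 0.741 = 0.719 V.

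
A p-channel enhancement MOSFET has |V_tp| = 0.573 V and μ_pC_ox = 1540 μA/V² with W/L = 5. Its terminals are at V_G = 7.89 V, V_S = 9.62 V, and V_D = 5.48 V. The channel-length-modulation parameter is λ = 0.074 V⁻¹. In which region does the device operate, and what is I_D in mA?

Saturation; I_D = 6.73 mA

V_SG = V_S − V_G = 9.62 − 7.89 = 1.73 V; V_SD = V_S − V_D = 9.62 − 5.48 = 4.14 V.
k_p = μ_pC_ox · (W/L) = 7.7 mA/V².
V_ov = V_SG − |V_tp| = 1.73 − 0.573 = 1.16 V.
Since V_SD = 4.14 V ≥ V_ov = 1.16 V, the device is in saturation.
I_D = ½ k_p V_ov² (1 + λ V_SD) = 0.5 × 7.7 × 1.16² × (1 + 0.074 × 4.14) = 6.73 mA.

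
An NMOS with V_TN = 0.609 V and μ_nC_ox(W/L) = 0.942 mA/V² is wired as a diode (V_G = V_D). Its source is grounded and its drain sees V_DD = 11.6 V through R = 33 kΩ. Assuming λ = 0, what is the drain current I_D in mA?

With gate tied to drain, V_GS = V_DS ≥ V_GS − V_TN, so the device is in saturation.
KCL at the drain: ½ k_n (V_GS − V_TN)² = (V_DD − V_GS)/R.
Let x = V_GS − 0.609. Then 15.5 x² + x − 10.99 = 0, giving x = 0.809 V (positive root), so V_GS = 1.42 V.
I_D = (V_DD − V_GS)/R = (11.6 − 1.42) / 33 = 0.309 mA.

I_D = 0.309 mA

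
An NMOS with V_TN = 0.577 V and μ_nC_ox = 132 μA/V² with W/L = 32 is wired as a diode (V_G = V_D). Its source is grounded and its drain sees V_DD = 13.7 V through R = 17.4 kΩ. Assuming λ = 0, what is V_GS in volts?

V_GS = 1.16 V

With gate tied to drain, V_GS = V_DS ≥ V_GS − V_TN, so the device is in saturation.
k_n = μ_nC_ox · (W/L) = 4.224 mA/V².
KCL at the drain: ½ k_n (V_GS − V_TN)² = (V_DD − V_GS)/R.
Let x = V_GS − 0.577. Then 36.7 x² + x − 13.12 = 0, giving x = 0.584 V (positive root), so V_GS = 1.16 V.
I_D = (V_DD − V_GS)/R = (13.7 − 1.16) / 17.4 = 0.721 mA.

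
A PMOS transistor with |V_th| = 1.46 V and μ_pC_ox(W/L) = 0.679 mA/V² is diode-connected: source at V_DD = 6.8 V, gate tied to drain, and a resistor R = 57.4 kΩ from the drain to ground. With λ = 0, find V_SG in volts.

With gate tied to drain, V_SG = V_SD ≥ V_SG − |V_th|, so the device is in saturation.
KCL at the drain: ½ k_p (V_SG − |V_th|)² = (V_DD − V_SG)/R.
Let x = V_SG − 1.46. Then 19.5 x² + x − 5.34 = 0, giving x = 0.498 V (positive root), so V_SG = 1.96 V.
I_D = (V_DD − V_SG)/R = (6.8 − 1.96) / 57.4 = 0.0843 mA.

V_SG = 1.96 V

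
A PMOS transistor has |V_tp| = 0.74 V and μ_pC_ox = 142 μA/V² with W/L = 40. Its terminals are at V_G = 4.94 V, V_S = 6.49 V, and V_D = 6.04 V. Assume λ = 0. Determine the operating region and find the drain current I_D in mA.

V_SG = V_S − V_G = 6.49 − 4.94 = 1.55 V; V_SD = V_S − V_D = 6.49 − 6.04 = 0.45 V.
k_p = μ_pC_ox · (W/L) = 5.68 mA/V².
V_ov = V_SG − |V_tp| = 1.55 − 0.74 = 0.81 V.
Since V_SD = 0.45 V < V_ov = 0.81 V, the device is in the triode region.
I_D = k_p [V_ov · V_SD − ½ V_SD²] = 5.68 × [0.81 × 0.45 − 0.5 × 0.45²] = 1.5 mA.

Triode; I_D = 1.50 mA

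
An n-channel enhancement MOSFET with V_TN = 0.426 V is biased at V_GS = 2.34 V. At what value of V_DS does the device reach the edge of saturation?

V_DS,sat = 1.91 V

The boundary between triode and saturation is V_DS = V_GS − V_TN = V_ov.
V_ov = 2.34 − 0.426 = 1.91 V.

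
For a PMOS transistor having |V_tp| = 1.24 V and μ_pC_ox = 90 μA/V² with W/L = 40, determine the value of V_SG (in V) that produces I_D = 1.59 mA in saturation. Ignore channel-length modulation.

k_p = μ_pC_ox · (W/L) = 3.6 mA/V².
In saturation I_D = ½ k_p (V_SG − |V_tp|)², so V_SG − |V_tp| = √(2 I_D / k_p) = √(2 × 1.59 / 3.6) = 0.94 V.
V_SG = 1.24 + 0.94 = 2.18 V.

V_SG = 2.18 V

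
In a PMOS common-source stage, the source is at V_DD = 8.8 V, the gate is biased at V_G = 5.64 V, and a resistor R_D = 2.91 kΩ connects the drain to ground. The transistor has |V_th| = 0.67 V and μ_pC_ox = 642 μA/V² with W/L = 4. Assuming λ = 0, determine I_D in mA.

I_D = 2.85 mA

V_SG = V_DD − V_G = 8.8 − 5.64 = 3.16 V, so V_ov = 3.16 − 0.67 = 2.49 V.
k_p = μ_pC_ox · (W/L) = 2.568 mA/V².
Assume saturation: I_D = ½ k_p V_ov² = 0.5 × 2.568 × 2.49² = 7.96 mA, giving V_SD = V_DD − I_D R_D = 8.8 − 7.96 × 2.91 = -14.4 V.
But -14.4 V < V_ov = 2.49 V, so the device is actually in triode.
In triode I_D = k_p[V_ov V_SD − ½ V_SD²] and I_D = (V_DD − V_SD)/R_D. Equating: 3.74 V_SD² − 19.61 V_SD + 8.8 = 0, giving V_SD = 0.496 V (the root below V_ov).
I_D = (8.8 − 0.496) / 2.91 = 2.85 mA.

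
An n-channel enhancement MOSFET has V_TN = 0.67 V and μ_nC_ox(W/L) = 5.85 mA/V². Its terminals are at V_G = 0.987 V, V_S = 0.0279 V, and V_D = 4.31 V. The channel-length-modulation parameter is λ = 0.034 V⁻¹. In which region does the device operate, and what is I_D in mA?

V_GS = V_G − V_S = 0.987 − 0.0279 = 0.959 V; V_DS = V_D − V_S = 4.31 − 0.0279 = 4.28 V.
V_ov = V_GS − V_TN = 0.959 − 0.67 = 0.289 V.
Since V_DS = 4.28 V ≥ V_ov = 0.289 V, the device is in saturation.
I_D = ½ k_n V_ov² (1 + λ V_DS) = 0.5 × 5.85 × 0.289² × (1 + 0.034 × 4.28) = 0.28 mA.

Saturation; I_D = 0.280 mA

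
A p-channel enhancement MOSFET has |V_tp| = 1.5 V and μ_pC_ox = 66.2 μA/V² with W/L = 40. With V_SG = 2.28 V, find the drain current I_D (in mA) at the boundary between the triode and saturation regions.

At the boundary V_SD = V_ov = V_SG − |V_tp| = 2.28 − 1.5 = 0.78 V.
k_p = μ_pC_ox · (W/L) = 2.648 mA/V².
I_D = ½ k_p V_ov² = 0.5 × 2.648 × 0.78² = 0.806 mA.

I_D = 0.806 mA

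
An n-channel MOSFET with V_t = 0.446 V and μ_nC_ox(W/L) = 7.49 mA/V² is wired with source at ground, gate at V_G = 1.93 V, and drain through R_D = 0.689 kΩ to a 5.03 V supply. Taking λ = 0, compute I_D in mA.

I_D = 6.22 mA

V_GS = V_G = 1.93 V, so V_ov = 1.93 − 0.446 = 1.48 V.
Assume saturation: I_D = ½ k_n V_ov² = 0.5 × 7.49 × 1.48² = 8.25 mA, giving V_DS = V_DD − I_D R_D = 5.03 − 8.25 × 0.689 = -0.652 V.
But -0.652 V < V_ov = 1.48 V, so the device is actually in triode.
In triode I_D = k_n[V_ov V_DS − ½ V_DS²] and I_D = (V_DD − V_DS)/R_D. Equating: 2.58 V_DS² − 8.658 V_DS + 5.03 = 0, giving V_DS = 0.747 V (the root below V_ov).
I_D = (5.03 − 0.747) / 0.689 = 6.22 mA.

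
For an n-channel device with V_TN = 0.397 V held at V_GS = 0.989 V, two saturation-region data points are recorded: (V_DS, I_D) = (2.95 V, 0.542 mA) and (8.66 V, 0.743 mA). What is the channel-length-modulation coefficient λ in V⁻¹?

With V_GS fixed, I_D ∝ (1 + λ V_DS) in saturation, so I_D2/I_D1 = (1 + λ V_DS2)/(1 + λ V_DS1).
0.743/0.542 = 1.371 = (1 + 8.66 λ)/(1 + 2.95 λ).
Solving: λ (I_D1 V_DS2 − I_D2 V_DS1) = I_D2 − I_D1, so λ = (0.743 − 0.542) / (0.542 × 8.66 − 0.743 × 2.95) = 0.201 / 2.5 = 0.0803 V⁻¹.

λ = 0.0803 V⁻¹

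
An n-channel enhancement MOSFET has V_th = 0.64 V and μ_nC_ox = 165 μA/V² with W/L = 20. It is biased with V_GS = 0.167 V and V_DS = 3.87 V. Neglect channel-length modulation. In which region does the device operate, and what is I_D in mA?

Cutoff; I_D = 0 mA

V_GS = 0.167 V < V_th = 0.64 V, so the transistor is in cutoff.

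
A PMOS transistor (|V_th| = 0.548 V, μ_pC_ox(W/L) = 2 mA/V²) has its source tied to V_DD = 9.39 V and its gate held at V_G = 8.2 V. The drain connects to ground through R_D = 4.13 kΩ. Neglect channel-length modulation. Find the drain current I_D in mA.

I_D = 0.412 mA

V_SG = V_DD − V_G = 9.39 − 8.2 = 1.19 V, so V_ov = 1.19 − 0.548 = 0.642 V.
Assume saturation: I_D = ½ k_p V_ov² = 0.5 × 2 × 0.642² = 0.412 mA, giving V_SD = V_DD − I_D R_D = 9.39 − 0.412 × 4.13 = 7.69 V.
V_SD = 7.69 V ≥ V_ov = 0.642 V, confirming saturation.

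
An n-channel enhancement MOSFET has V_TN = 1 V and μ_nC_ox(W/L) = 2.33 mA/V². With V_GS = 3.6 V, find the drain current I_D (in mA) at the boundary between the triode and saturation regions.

At the boundary V_DS = V_ov = V_GS − V_TN = 3.6 − 1 = 2.6 V.
I_D = ½ k_n V_ov² = 0.5 × 2.33 × 2.6² = 7.88 mA.

I_D = 7.88 mA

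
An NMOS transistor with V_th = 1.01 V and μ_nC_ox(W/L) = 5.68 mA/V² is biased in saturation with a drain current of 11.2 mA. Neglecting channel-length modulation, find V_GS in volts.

V_GS = 3.00 V

In saturation I_D = ½ k_n (V_GS − V_th)², so V_GS − V_th = √(2 I_D / k_n) = √(2 × 11.2 / 5.68) = 1.99 V.
V_GS = 1.01 + 1.99 = 3 V.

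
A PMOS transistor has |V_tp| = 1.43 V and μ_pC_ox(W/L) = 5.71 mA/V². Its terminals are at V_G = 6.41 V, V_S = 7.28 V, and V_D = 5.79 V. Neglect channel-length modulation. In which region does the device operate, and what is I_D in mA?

Cutoff; I_D = 0 mA

V_SG = V_S − V_G = 7.28 − 6.41 = 0.87 V; V_SD = V_S − V_D = 7.28 − 5.79 = 1.49 V.
V_SG = 0.87 V < |V_tp| = 1.43 V, so the transistor is in cutoff.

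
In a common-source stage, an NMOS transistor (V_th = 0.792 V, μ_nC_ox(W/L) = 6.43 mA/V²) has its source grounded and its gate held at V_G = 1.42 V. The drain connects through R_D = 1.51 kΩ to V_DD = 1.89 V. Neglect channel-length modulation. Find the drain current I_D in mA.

V_GS = V_G = 1.42 V, so V_ov = 1.42 − 0.792 = 0.628 V.
Assume saturation: I_D = ½ k_n V_ov² = 0.5 × 6.43 × 0.628² = 1.27 mA, giving V_DS = V_DD − I_D R_D = 1.89 − 1.27 × 1.51 = -0.0246 V.
But -0.0246 V < V_ov = 0.628 V, so the device is actually in triode.
In triode I_D = k_n[V_ov V_DS − ½ V_DS²] and I_D = (V_DD − V_DS)/R_D. Equating: 4.85 V_DS² − 7.097 V_DS + 1.89 = 0, giving V_DS = 0.35 V (the root below V_ov).
I_D = (1.89 − 0.35) / 1.51 = 1.02 mA.

I_D = 1.02 mA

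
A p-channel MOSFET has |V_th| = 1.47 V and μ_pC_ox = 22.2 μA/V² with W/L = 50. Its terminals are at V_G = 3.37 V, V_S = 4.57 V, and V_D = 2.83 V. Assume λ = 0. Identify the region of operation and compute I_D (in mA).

V_SG = V_S − V_G = 4.57 − 3.37 = 1.2 V; V_SD = V_S − V_D = 4.57 − 2.83 = 1.74 V.
V_SG = 1.2 V < |V_th| = 1.47 V, so the transistor is in cutoff.

Cutoff; I_D = 0 mA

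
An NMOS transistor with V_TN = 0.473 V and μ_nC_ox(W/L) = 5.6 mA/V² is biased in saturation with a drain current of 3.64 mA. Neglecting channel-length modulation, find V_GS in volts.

V_GS = 1.61 V

In saturation I_D = ½ k_n (V_GS − V_TN)², so V_GS − V_TN = √(2 I_D / k_n) = √(2 × 3.64 / 5.6) = 1.14 V.
V_GS = 0.473 + 1.14 = 1.61 V.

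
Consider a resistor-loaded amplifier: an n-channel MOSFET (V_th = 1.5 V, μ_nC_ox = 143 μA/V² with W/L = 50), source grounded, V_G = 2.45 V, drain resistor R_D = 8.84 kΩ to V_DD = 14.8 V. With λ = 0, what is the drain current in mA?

V_GS = V_G = 2.45 V, so V_ov = 2.45 − 1.5 = 0.95 V.
k_n = μ_nC_ox · (W/L) = 7.15 mA/V².
Assume saturation: I_D = ½ k_n V_ov² = 0.5 × 7.15 × 0.95² = 3.23 mA, giving V_DS = V_DD − I_D R_D = 14.8 − 3.23 × 8.84 = -13.7 V.
But -13.7 V < V_ov = 0.95 V, so the device is actually in triode.
In triode I_D = k_n[V_ov V_DS − ½ V_DS²] and I_D = (V_DD − V_DS)/R_D. Equating: 31.6 V_DS² − 61.05 V_DS + 14.8 = 0, giving V_DS = 0.284 V (the root below V_ov).
I_D = (14.8 − 0.284) / 8.84 = 1.64 mA.

I_D = 1.64 mA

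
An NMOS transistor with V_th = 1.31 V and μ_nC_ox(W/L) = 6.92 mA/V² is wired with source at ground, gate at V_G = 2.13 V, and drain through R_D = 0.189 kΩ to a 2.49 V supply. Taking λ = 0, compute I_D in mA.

I_D = 2.33 mA

V_GS = V_G = 2.13 V, so V_ov = 2.13 − 1.31 = 0.82 V.
Assume saturation: I_D = ½ k_n V_ov² = 0.5 × 6.92 × 0.82² = 2.33 mA, giving V_DS = V_DD − I_D R_D = 2.49 − 2.33 × 0.189 = 2.05 V.
V_DS = 2.05 V ≥ V_ov = 0.82 V, confirming saturation.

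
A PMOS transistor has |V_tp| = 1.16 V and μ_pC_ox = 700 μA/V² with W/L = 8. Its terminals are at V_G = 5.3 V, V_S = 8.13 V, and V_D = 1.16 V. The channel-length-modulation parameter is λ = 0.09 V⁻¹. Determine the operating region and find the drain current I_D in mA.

Saturation; I_D = 12.7 mA

V_SG = V_S − V_G = 8.13 − 5.3 = 2.83 V; V_SD = V_S − V_D = 8.13 − 1.16 = 6.97 V.
k_p = μ_pC_ox · (W/L) = 5.6 mA/V².
V_ov = V_SG − |V_tp| = 2.83 − 1.16 = 1.67 V.
Since V_SD = 6.97 V ≥ V_ov = 1.67 V, the device is in saturation.
I_D = ½ k_p V_ov² (1 + λ V_SD) = 0.5 × 5.6 × 1.67² × (1 + 0.09 × 6.97) = 12.7 mA.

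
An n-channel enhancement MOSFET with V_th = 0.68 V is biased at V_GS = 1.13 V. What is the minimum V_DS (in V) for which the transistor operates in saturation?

V_DS,sat = 0.450 V

The boundary between triode and saturation is V_DS = V_GS − V_th = V_ov.
V_ov = 1.13 − 0.68 = 0.45 V.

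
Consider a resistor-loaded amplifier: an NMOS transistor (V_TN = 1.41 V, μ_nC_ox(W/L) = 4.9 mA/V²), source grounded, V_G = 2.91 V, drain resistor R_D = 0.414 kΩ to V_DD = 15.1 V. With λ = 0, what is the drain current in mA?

I_D = 5.51 mA

V_GS = V_G = 2.91 V, so V_ov = 2.91 − 1.41 = 1.5 V.
Assume saturation: I_D = ½ k_n V_ov² = 0.5 × 4.9 × 1.5² = 5.51 mA, giving V_DS = V_DD − I_D R_D = 15.1 − 5.51 × 0.414 = 12.8 V.
V_DS = 12.8 V ≥ V_ov = 1.5 V, confirming saturation.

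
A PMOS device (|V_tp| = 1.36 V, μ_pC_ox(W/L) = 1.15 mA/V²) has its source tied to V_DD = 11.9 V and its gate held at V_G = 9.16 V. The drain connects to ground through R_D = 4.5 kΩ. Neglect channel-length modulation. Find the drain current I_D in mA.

V_SG = V_DD − V_G = 11.9 − 9.16 = 2.74 V, so V_ov = 2.74 − 1.36 = 1.38 V.
Assume saturation: I_D = ½ k_p V_ov² = 0.5 × 1.15 × 1.38² = 1.1 mA, giving V_SD = V_DD − I_D R_D = 11.9 − 1.1 × 4.5 = 6.97 V.
V_SD = 6.97 V ≥ V_ov = 1.38 V, confirming saturation.

I_D = 1.10 mA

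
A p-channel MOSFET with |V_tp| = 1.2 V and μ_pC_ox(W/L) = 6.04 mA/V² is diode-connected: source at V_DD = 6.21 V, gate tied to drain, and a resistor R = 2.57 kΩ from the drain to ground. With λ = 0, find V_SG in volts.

V_SG = 1.94 V

With gate tied to drain, V_SG = V_SD ≥ V_SG − |V_tp|, so the device is in saturation.
KCL at the drain: ½ k_p (V_SG − |V_tp|)² = (V_DD − V_SG)/R.
Let x = V_SG − 1.2. Then 7.76 x² + x − 5.01 = 0, giving x = 0.742 V (positive root), so V_SG = 1.94 V.
I_D = (V_DD − V_SG)/R = (6.21 − 1.94) / 2.57 = 1.66 mA.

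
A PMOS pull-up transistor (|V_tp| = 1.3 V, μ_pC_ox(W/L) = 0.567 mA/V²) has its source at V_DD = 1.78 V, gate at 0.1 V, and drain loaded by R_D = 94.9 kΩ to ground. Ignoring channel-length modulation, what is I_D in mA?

V_SG = V_DD − V_G = 1.78 − 0.1 = 1.68 V, so V_ov = 1.68 − 1.3 = 0.38 V.
Assume saturation: I_D = ½ k_p V_ov² = 0.5 × 0.567 × 0.38² = 0.0409 mA, giving V_SD = V_DD − I_D R_D = 1.78 − 0.0409 × 94.9 = -2.1 V.
But -2.1 V < V_ov = 0.38 V, so the device is actually in triode.
In triode I_D = k_p[V_ov V_SD − ½ V_SD²] and I_D = (V_DD − V_SD)/R_D. Equating: 26.9 V_SD² − 21.45 V_SD + 1.78 = 0, giving V_SD = 0.0941 V (the root below V_ov).
I_D = (1.78 − 0.0941) / 94.9 = 0.0178 mA.

I_D = 0.0178 mA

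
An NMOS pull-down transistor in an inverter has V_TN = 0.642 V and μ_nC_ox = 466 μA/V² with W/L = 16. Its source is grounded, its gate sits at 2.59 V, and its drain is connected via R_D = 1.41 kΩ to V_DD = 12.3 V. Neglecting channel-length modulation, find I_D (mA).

I_D = 8.23 mA

V_GS = V_G = 2.59 V, so V_ov = 2.59 − 0.642 = 1.95 V.
k_n = μ_nC_ox · (W/L) = 7.456 mA/V².
Assume saturation: I_D = ½ k_n V_ov² = 0.5 × 7.456 × 1.95² = 14.1 mA, giving V_DS = V_DD − I_D R_D = 12.3 − 14.1 × 1.41 = -7.65 V.
But -7.65 V < V_ov = 1.95 V, so the device is actually in triode.
In triode I_D = k_n[V_ov V_DS − ½ V_DS²] and I_D = (V_DD − V_DS)/R_D. Equating: 5.26 V_DS² − 21.48 V_DS + 12.3 = 0, giving V_DS = 0.689 V (the root below V_ov).
I_D = (12.3 − 0.689) / 1.41 = 8.23 mA.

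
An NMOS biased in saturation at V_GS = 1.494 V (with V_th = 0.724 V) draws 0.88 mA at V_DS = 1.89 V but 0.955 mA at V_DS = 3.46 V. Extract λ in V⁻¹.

With V_GS fixed, I_D ∝ (1 + λ V_DS) in saturation, so I_D2/I_D1 = (1 + λ V_DS2)/(1 + λ V_DS1).
0.955/0.88 = 1.085 = (1 + 3.46 λ)/(1 + 1.89 λ).
Solving: λ (I_D1 V_DS2 − I_D2 V_DS1) = I_D2 − I_D1, so λ = (0.955 − 0.88) / (0.88 × 3.46 − 0.955 × 1.89) = 0.075 / 1.24 = 0.0605 V⁻¹.

λ = 0.0605 V⁻¹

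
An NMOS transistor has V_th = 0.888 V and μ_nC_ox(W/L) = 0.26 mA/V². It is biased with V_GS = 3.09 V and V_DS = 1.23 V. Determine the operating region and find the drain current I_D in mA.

V_ov = V_GS − V_th = 3.09 − 0.888 = 2.2 V.
Since V_DS = 1.23 V < V_ov = 2.2 V, the device is in the triode region.
I_D = k_n [V_ov · V_DS − ½ V_DS²] = 0.26 × [2.2 × 1.23 − 0.5 × 1.23²] = 0.508 mA.

Triode; I_D = 0.508 mA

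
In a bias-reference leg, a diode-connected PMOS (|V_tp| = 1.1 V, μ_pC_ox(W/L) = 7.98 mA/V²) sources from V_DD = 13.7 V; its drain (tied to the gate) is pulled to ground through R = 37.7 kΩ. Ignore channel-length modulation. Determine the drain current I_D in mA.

With gate tied to drain, V_SG = V_SD ≥ V_SG − |V_tp|, so the device is in saturation.
KCL at the drain: ½ k_p (V_SG − |V_tp|)² = (V_DD − V_SG)/R.
Let x = V_SG − 1.1. Then 150 x² + x − 12.6 = 0, giving x = 0.286 V (positive root), so V_SG = 1.39 V.
I_D = (V_DD − V_SG)/R = (13.7 − 1.39) / 37.7 = 0.327 mA.

I_D = 0.327 mA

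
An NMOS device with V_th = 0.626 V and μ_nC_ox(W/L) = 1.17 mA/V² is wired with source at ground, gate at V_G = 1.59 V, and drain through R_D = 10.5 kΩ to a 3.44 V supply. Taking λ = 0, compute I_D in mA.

I_D = 0.298 mA

V_GS = V_G = 1.59 V, so V_ov = 1.59 − 0.626 = 0.964 V.
Assume saturation: I_D = ½ k_n V_ov² = 0.5 × 1.17 × 0.964² = 0.544 mA, giving V_DS = V_DD − I_D R_D = 3.44 − 0.544 × 10.5 = -2.27 V.
But -2.27 V < V_ov = 0.964 V, so the device is actually in triode.
In triode I_D = k_n[V_ov V_DS − ½ V_DS²] and I_D = (V_DD − V_DS)/R_D. Equating: 6.14 V_DS² − 12.84 V_DS + 3.44 = 0, giving V_DS = 0.315 V (the root below V_ov).
I_D = (3.44 − 0.315) / 10.5 = 0.298 mA.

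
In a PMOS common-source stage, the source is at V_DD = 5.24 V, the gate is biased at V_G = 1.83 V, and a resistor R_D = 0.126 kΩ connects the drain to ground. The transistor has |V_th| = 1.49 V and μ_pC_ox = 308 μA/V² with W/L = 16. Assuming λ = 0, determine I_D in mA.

I_D = 9.08 mA

V_SG = V_DD − V_G = 5.24 − 1.83 = 3.41 V, so V_ov = 3.41 − 1.49 = 1.92 V.
k_p = μ_pC_ox · (W/L) = 4.928 mA/V².
Assume saturation: I_D = ½ k_p V_ov² = 0.5 × 4.928 × 1.92² = 9.08 mA, giving V_SD = V_DD − I_D R_D = 5.24 − 9.08 × 0.126 = 4.1 V.
V_SD = 4.1 V ≥ V_ov = 1.92 V, confirming saturation.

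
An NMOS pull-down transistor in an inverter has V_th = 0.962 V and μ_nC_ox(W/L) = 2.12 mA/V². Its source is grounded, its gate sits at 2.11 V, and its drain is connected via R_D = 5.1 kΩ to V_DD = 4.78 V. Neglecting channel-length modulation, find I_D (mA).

V_GS = V_G = 2.11 V, so V_ov = 2.11 − 0.962 = 1.15 V.
Assume saturation: I_D = ½ k_n V_ov² = 0.5 × 2.12 × 1.15² = 1.4 mA, giving V_DS = V_DD − I_D R_D = 4.78 − 1.4 × 5.1 = -2.34 V.
But -2.34 V < V_ov = 1.15 V, so the device is actually in triode.
In triode I_D = k_n[V_ov V_DS − ½ V_DS²] and I_D = (V_DD − V_DS)/R_D. Equating: 5.41 V_DS² − 13.41 V_DS + 4.78 = 0, giving V_DS = 0.431 V (the root below V_ov).
I_D = (4.78 − 0.431) / 5.1 = 0.853 mA.

I_D = 0.853 mA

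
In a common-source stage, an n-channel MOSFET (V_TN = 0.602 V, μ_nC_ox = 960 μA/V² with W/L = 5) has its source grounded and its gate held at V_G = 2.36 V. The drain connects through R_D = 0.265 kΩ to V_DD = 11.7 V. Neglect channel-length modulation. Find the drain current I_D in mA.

V_GS = V_G = 2.36 V, so V_ov = 2.36 − 0.602 = 1.76 V.
k_n = μ_nC_ox · (W/L) = 4.8 mA/V².
Assume saturation: I_D = ½ k_n V_ov² = 0.5 × 4.8 × 1.76² = 7.42 mA, giving V_DS = V_DD − I_D R_D = 11.7 − 7.42 × 0.265 = 9.73 V.
V_DS = 9.73 V ≥ V_ov = 1.76 V, confirming saturation.

I_D = 7.42 mA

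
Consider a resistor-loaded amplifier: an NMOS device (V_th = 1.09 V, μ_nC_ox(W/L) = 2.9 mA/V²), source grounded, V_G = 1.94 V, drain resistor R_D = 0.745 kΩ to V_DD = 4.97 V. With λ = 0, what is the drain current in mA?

V_GS = V_G = 1.94 V, so V_ov = 1.94 − 1.09 = 0.85 V.
Assume saturation: I_D = ½ k_n V_ov² = 0.5 × 2.9 × 0.85² = 1.05 mA, giving V_DS = V_DD − I_D R_D = 4.97 − 1.05 × 0.745 = 4.19 V.
V_DS = 4.19 V ≥ V_ov = 0.85 V, confirming saturation.

I_D = 1.05 mA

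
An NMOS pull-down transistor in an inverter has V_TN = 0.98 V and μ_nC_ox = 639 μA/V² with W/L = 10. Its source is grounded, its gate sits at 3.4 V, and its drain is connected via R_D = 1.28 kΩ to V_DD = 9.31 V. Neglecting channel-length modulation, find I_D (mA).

I_D = 6.89 mA

V_GS = V_G = 3.4 V, so V_ov = 3.4 − 0.98 = 2.42 V.
k_n = μ_nC_ox · (W/L) = 6.39 mA/V².
Assume saturation: I_D = ½ k_n V_ov² = 0.5 × 6.39 × 2.42² = 18.7 mA, giving V_DS = V_DD − I_D R_D = 9.31 − 18.7 × 1.28 = -14.6 V.
But -14.6 V < V_ov = 2.42 V, so the device is actually in triode.
In triode I_D = k_n[V_ov V_DS − ½ V_DS²] and I_D = (V_DD − V_DS)/R_D. Equating: 4.09 V_DS² − 20.79 V_DS + 9.31 = 0, giving V_DS = 0.496 V (the root below V_ov).
I_D = (9.31 − 0.496) / 1.28 = 6.89 mA.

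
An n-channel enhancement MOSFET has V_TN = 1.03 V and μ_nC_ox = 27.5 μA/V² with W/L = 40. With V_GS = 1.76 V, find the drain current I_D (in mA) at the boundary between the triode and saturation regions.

I_D = 0.293 mA

At the boundary V_DS = V_ov = V_GS − V_TN = 1.76 − 1.03 = 0.73 V.
k_n = μ_nC_ox · (W/L) = 1.1 mA/V².
I_D = ½ k_n V_ov² = 0.5 × 1.1 × 0.73² = 0.293 mA.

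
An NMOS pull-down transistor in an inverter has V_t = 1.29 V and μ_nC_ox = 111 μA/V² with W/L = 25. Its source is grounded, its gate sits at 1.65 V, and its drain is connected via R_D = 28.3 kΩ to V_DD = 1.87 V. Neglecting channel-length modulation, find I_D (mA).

V_GS = V_G = 1.65 V, so V_ov = 1.65 − 1.29 = 0.36 V.
k_n = μ_nC_ox · (W/L) = 2.775 mA/V².
Assume saturation: I_D = ½ k_n V_ov² = 0.5 × 2.775 × 0.36² = 0.18 mA, giving V_DS = V_DD − I_D R_D = 1.87 − 0.18 × 28.3 = -3.22 V.
But -3.22 V < V_ov = 0.36 V, so the device is actually in triode.
In triode I_D = k_n[V_ov V_DS − ½ V_DS²] and I_D = (V_DD − V_DS)/R_D. Equating: 39.3 V_DS² − 29.27 V_DS + 1.87 = 0, giving V_DS = 0.0706 V (the root below V_ov).
I_D = (1.87 − 0.0706) / 28.3 = 0.0636 mA.

I_D = 0.0636 mA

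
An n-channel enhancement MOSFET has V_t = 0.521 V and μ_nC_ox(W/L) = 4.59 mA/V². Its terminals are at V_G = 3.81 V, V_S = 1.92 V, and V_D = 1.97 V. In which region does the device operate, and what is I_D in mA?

Triode; I_D = 0.308 mA

V_GS = V_G − V_S = 3.81 − 1.92 = 1.89 V; V_DS = V_D − V_S = 1.97 − 1.92 = 0.05 V.
V_ov = V_GS − V_t = 1.89 − 0.521 = 1.37 V.
Since V_DS = 0.05 V < V_ov = 1.37 V, the device is in the triode region.
I_D = k_n [V_ov · V_DS − ½ V_DS²] = 4.59 × [1.37 × 0.05 − 0.5 × 0.05²] = 0.308 mA.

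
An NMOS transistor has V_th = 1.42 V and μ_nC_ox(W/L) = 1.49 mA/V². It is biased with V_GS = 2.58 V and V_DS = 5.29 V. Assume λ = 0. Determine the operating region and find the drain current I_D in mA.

V_ov = V_GS − V_th = 2.58 − 1.42 = 1.16 V.
Since V_DS = 5.29 V ≥ V_ov = 1.16 V, the device is in saturation.
I_D = ½ k_n V_ov² = 0.5 × 1.49 × 1.16² = 1 mA.

Saturation; I_D = 1.00 mA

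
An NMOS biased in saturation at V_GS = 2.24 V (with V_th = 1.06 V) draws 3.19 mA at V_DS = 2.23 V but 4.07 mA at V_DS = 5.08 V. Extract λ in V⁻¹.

With V_GS fixed, I_D ∝ (1 + λ V_DS) in saturation, so I_D2/I_D1 = (1 + λ V_DS2)/(1 + λ V_DS1).
4.07/3.19 = 1.276 = (1 + 5.08 λ)/(1 + 2.23 λ).
Solving: λ (I_D1 V_DS2 − I_D2 V_DS1) = I_D2 − I_D1, so λ = (4.07 − 3.19) / (3.19 × 5.08 − 4.07 × 2.23) = 0.88 / 7.13 = 0.123 V⁻¹.

λ = 0.123 V⁻¹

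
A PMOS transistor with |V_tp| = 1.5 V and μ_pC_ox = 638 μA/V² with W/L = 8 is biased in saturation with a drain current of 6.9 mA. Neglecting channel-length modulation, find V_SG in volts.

V_SG = 3.14 V

k_p = μ_pC_ox · (W/L) = 5.104 mA/V².
In saturation I_D = ½ k_p (V_SG − |V_tp|)², so V_SG − |V_tp| = √(2 I_D / k_p) = √(2 × 6.9 / 5.104) = 1.64 V.
V_SG = 1.5 + 1.64 = 3.14 V.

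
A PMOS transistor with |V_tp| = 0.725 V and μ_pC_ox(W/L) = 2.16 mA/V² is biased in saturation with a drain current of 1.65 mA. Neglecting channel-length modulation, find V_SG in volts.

In saturation I_D = ½ k_p (V_SG − |V_tp|)², so V_SG − |V_tp| = √(2 I_D / k_p) = √(2 × 1.65 / 2.16) = 1.24 V.
V_SG = 0.725 + 1.24 = 1.96 V.

V_SG = 1.96 V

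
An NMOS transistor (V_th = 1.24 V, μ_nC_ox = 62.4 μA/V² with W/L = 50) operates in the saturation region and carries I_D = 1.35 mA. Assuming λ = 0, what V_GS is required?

V_GS = 2.17 V

k_n = μ_nC_ox · (W/L) = 3.12 mA/V².
In saturation I_D = ½ k_n (V_GS − V_th)², so V_GS − V_th = √(2 I_D / k_n) = √(2 × 1.35 / 3.12) = 0.93 V.
V_GS = 1.24 + 0.93 = 2.17 V.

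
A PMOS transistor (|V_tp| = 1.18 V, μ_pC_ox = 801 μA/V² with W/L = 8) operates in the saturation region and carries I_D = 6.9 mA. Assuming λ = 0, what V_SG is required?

k_p = μ_pC_ox · (W/L) = 6.408 mA/V².
In saturation I_D = ½ k_p (V_SG − |V_tp|)², so V_SG − |V_tp| = √(2 I_D / k_p) = √(2 × 6.9 / 6.408) = 1.47 V.
V_SG = 1.18 + 1.47 = 2.65 V.

V_SG = 2.65 V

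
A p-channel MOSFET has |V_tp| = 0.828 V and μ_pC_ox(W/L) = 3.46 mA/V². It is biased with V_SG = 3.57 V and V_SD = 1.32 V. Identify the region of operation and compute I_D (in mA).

Triode; I_D = 9.51 mA

V_ov = V_SG − |V_tp| = 3.57 − 0.828 = 2.74 V.
Since V_SD = 1.32 V < V_ov = 2.74 V, the device is in the triode region.
I_D = k_p [V_ov · V_SD − ½ V_SD²] = 3.46 × [2.74 × 1.32 − 0.5 × 1.32²] = 9.51 mA.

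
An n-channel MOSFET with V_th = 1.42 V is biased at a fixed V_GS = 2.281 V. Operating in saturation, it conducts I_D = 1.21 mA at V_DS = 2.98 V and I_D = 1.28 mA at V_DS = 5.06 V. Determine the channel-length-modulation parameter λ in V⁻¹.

λ = 0.0303 V⁻¹

With V_GS fixed, I_D ∝ (1 + λ V_DS) in saturation, so I_D2/I_D1 = (1 + λ V_DS2)/(1 + λ V_DS1).
1.28/1.21 = 1.058 = (1 + 5.06 λ)/(1 + 2.98 λ).
Solving: λ (I_D1 V_DS2 − I_D2 V_DS1) = I_D2 − I_D1, so λ = (1.28 − 1.21) / (1.21 × 5.06 − 1.28 × 2.98) = 0.07 / 2.31 = 0.0303 V⁻¹.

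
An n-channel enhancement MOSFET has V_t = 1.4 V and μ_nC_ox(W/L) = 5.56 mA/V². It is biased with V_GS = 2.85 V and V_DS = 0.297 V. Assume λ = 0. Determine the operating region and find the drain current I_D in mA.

V_ov = V_GS − V_t = 2.85 − 1.4 = 1.45 V.
Since V_DS = 0.297 V < V_ov = 1.45 V, the device is in the triode region.
I_D = k_n [V_ov · V_DS − ½ V_DS²] = 5.56 × [1.45 × 0.297 − 0.5 × 0.297²] = 2.15 mA.

Triode; I_D = 2.15 mA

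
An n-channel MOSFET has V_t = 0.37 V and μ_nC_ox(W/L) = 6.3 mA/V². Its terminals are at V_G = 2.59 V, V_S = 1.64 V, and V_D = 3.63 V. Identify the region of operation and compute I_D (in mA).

V_GS = V_G − V_S = 2.59 − 1.64 = 0.95 V; V_DS = V_D − V_S = 3.63 − 1.64 = 1.99 V.
V_ov = V_GS − V_t = 0.95 − 0.37 = 0.58 V.
Since V_DS = 1.99 V ≥ V_ov = 0.58 V, the device is in saturation.
I_D = ½ k_n V_ov² = 0.5 × 6.3 × 0.58² = 1.06 mA.

Saturation; I_D = 1.06 mA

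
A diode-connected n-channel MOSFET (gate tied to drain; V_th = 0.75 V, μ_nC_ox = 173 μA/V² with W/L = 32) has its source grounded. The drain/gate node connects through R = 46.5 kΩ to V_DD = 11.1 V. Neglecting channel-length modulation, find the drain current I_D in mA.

With gate tied to drain, V_GS = V_DS ≥ V_GS − V_th, so the device is in saturation.
k_n = μ_nC_ox · (W/L) = 5.536 mA/V².
KCL at the drain: ½ k_n (V_GS − V_th)² = (V_DD − V_GS)/R.
Let x = V_GS − 0.75. Then 129 x² + x − 10.35 = 0, giving x = 0.28 V (positive root), so V_GS = 1.03 V.
I_D = (V_DD − V_GS)/R = (11.1 − 1.03) / 46.5 = 0.217 mA.

I_D = 0.217 mA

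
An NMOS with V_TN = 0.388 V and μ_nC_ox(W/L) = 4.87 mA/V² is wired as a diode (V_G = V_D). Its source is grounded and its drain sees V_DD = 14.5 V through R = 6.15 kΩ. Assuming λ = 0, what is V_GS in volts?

With gate tied to drain, V_GS = V_DS ≥ V_GS − V_TN, so the device is in saturation.
KCL at the drain: ½ k_n (V_GS − V_TN)² = (V_DD − V_GS)/R.
Let x = V_GS − 0.388. Then 15 x² + x − 14.11 = 0, giving x = 0.938 V (positive root), so V_GS = 1.33 V.
I_D = (V_DD − V_GS)/R = (14.5 − 1.33) / 6.15 = 2.14 mA.

V_GS = 1.33 V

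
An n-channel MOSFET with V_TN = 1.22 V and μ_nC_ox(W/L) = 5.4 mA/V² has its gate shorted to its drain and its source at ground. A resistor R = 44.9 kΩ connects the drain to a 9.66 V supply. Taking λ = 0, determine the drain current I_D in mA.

I_D = 0.182 mA

With gate tied to drain, V_GS = V_DS ≥ V_GS − V_TN, so the device is in saturation.
KCL at the drain: ½ k_n (V_GS − V_TN)² = (V_DD − V_GS)/R.
Let x = V_GS − 1.22. Then 121 x² + x − 8.44 = 0, giving x = 0.26 V (positive root), so V_GS = 1.48 V.
I_D = (V_DD − V_GS)/R = (9.66 − 1.48) / 44.9 = 0.182 mA.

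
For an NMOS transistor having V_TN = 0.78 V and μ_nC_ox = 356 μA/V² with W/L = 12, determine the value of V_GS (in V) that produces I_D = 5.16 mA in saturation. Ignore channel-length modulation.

k_n = μ_nC_ox · (W/L) = 4.272 mA/V².
In saturation I_D = ½ k_n (V_GS − V_TN)², so V_GS − V_TN = √(2 I_D / k_n) = √(2 × 5.16 / 4.272) = 1.55 V.
V_GS = 0.78 + 1.55 = 2.33 V.

V_GS = 2.33 V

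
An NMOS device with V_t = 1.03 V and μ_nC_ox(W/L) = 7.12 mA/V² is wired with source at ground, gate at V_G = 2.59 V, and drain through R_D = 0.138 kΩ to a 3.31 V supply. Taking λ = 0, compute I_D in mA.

V_GS = V_G = 2.59 V, so V_ov = 2.59 − 1.03 = 1.56 V.
Assume saturation: I_D = ½ k_n V_ov² = 0.5 × 7.12 × 1.56² = 8.66 mA, giving V_DS = V_DD − I_D R_D = 3.31 − 8.66 × 0.138 = 2.11 V.
V_DS = 2.11 V ≥ V_ov = 1.56 V, confirming saturation.

I_D = 8.66 mA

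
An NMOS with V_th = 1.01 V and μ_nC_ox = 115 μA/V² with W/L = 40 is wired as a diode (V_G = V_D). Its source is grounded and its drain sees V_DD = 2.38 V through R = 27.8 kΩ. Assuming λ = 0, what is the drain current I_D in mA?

With gate tied to drain, V_GS = V_DS ≥ V_GS − V_th, so the device is in saturation.
k_n = μ_nC_ox · (W/L) = 4.6 mA/V².
KCL at the drain: ½ k_n (V_GS − V_th)² = (V_DD − V_GS)/R.
Let x = V_GS − 1.01. Then 63.9 x² + x − 1.37 = 0, giving x = 0.139 V (positive root), so V_GS = 1.15 V.
I_D = (V_DD − V_GS)/R = (2.38 − 1.15) / 27.8 = 0.0443 mA.

I_D = 0.0443 mA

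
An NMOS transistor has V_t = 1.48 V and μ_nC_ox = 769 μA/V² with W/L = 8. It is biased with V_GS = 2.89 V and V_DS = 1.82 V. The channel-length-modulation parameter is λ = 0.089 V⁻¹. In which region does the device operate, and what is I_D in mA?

Saturation; I_D = 7.11 mA

k_n = μ_nC_ox · (W/L) = 6.152 mA/V².
V_ov = V_GS − V_t = 2.89 − 1.48 = 1.41 V.
Since V_DS = 1.82 V ≥ V_ov = 1.41 V, the device is in saturation.
I_D = ½ k_n V_ov² (1 + λ V_DS) = 0.5 × 6.152 × 1.41² × (1 + 0.089 × 1.82) = 7.11 mA.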